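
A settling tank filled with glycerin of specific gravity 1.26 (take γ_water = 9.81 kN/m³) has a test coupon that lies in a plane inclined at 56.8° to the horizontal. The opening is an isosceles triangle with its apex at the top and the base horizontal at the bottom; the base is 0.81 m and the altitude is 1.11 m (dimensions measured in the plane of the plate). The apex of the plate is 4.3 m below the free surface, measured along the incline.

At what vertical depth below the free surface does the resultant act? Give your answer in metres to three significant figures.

h_p = 4.23 m

γ = 1.26 × 9.81 = 12.3606 kN/m³.
Let θ = 56.8° be the plate's angle to the horizontal; measure y along the incline from where the plane meets the free surface. Vertical depth h = y·sinθ with sinθ = 0.836764.
With the apex up, the centroid sits 2h/3 = 2 × 1.11/3 = 0.74 m below the apex, so y_c = 4.3 + 0.74 = 5.04 m and h_c = 5.04 × 0.836764 = 4.21729 m.
A = ½ × 0.81 × 1.11 = 0.44955 m².
Resultant F = γ·h_c·A = 12.3606 × 4.21729 × 0.44955 = 23.4342 kN.
I_c = b·h³/36 = 0.81 × 1.11³/36 = 0.0307717 m⁴.
Centre of pressure: y_p = y_c + I_c/(y_c·A) = 5.04 + 0.0307717/(5.04 × 0.44955) = 5.04 + 0.0135814 = 5.05358 m along the plane.
Vertically, h_p = y_p·sinθ = 5.05358 × 0.836764 = 4.22865 m.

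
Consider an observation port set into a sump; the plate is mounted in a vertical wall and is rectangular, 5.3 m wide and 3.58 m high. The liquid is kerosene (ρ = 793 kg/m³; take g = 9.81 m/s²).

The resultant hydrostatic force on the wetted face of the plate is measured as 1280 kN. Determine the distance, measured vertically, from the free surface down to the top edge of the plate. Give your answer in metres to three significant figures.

γ = ρg = 793 × 9.81 / 1000 = 7.77933 kN/m³.
A = 5.3 × 3.58 = 18.974 m².
From F = γ·h_c·A, the centroid depth is h_c = 1280/(7.77933 × 18.974) = 8.67179 m.
The centroid lies 3.58/2 = 1.79 m below the top edge, so the top edge sits at h_top = 8.67179 − 1.79 = 6.88179 m below the surface.

d_top ≈ 6.88 m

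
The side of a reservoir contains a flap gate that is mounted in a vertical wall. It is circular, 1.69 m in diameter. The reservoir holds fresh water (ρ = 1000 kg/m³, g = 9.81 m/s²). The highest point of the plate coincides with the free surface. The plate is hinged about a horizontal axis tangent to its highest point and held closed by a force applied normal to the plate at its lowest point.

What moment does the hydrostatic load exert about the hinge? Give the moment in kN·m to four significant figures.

M ≈ 19.64 kN·m

γ = ρg = 1000 × 9.81 = 9810 N/m³ = 9.81 kN/m³.
The centroid is at the centre, 0.845 m below the top of the plate, so the centroid depth is h_c = 0.845 m.
A = π(0.845)² = 2.24318 m².
Resultant F = γ·h_c·A = 9.81 × 0.845 × 2.24318 = 18.5947 kN.
I_c = πr⁴/4 = π × 0.845⁴/4 = 0.400421 m⁴.
Centre of pressure: y_p = y_c + I_c/(y_c·A) = 0.845 + 0.400421/(0.845 × 2.24318) = 0.845 + 0.21125 = 1.05625 m along the plane.
The resultant acts 0.845 + 0.21125 = 1.05625 m (along the plate) below the hinge at the top edge, so the moment about the hinge is M = F × 1.05625 = 18.5947 × 1.05625 = 19.6407 kN·m.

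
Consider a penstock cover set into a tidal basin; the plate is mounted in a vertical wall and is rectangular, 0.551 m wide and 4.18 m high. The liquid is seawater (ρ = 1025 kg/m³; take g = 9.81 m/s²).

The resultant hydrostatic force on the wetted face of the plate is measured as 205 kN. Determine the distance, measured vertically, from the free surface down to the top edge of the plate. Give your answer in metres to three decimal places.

γ = ρg = 1025 × 9.81 / 1000 = 10.05525 kN/m³.
A = 0.551 × 4.18 = 2.30318 m².
From F = γ·h_c·A, the centroid depth is h_c = 205/(10.05525 × 2.30318) = 8.85183 m.
The centroid lies 4.18/2 = 2.09 m below the top edge, so the top edge sits at h_top = 8.85183 − 2.09 = 6.76183 m below the surface.

d_top ≈ 6.762 m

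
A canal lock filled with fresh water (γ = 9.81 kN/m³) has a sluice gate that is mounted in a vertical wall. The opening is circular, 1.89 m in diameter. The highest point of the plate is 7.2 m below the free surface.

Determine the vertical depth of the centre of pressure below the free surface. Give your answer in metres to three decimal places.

h_p = 8.172 m

γ = 9.81 kN/m³.
The centroid is at the centre, 0.945 m below the top of the plate, so the centroid depth is h_c = 7.2 + 0.945 = 8.145 m.
A = π(0.945)² = 2.80552 m².
Resultant F = γ·h_c·A = 9.81 × 8.145 × 2.80552 = 224.168 kN.
I_c = πr⁴/4 = π × 0.945⁴/4 = 0.62635 m⁴.
Centre of pressure: y_p = y_c + I_c/(y_c·A) = 8.145 + 0.62635/(8.145 × 2.80552) = 8.145 + 0.0274102 = 8.17241 m along the plane.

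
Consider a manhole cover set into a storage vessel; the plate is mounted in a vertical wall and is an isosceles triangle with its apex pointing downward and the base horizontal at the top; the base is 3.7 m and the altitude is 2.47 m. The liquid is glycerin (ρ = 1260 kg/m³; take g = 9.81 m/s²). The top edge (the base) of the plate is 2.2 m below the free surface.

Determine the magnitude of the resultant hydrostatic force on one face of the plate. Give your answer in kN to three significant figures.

F ≈ 171 kN

γ = ρg = 1260 × 9.81 / 1000 = 12.3606 kN/m³.
With the apex down, the centroid sits h/3 = 2.47/3 = 0.823333 m below the base (the top edge), so the centroid depth is h_c = 2.2 + 0.823333 = 3.02333 m.
A = ½ × 3.7 × 2.47 = 4.5695 m².
Resultant F = γ·h_c·A = 12.3606 × 3.02333 × 4.5695 = 170.763 kN.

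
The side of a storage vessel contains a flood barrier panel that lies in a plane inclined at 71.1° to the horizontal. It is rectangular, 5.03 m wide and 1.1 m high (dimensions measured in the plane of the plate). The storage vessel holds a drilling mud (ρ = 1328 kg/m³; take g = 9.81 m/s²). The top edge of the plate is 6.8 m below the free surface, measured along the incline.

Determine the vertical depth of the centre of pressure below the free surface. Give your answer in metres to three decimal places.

h_p = 6.967 m

γ = ρg = 1328 × 9.81 / 1000 = 13.02768 kN/m³.
Let θ = 71.1° be the plate's angle to the horizontal; measure y along the incline from where the plane meets the free surface. Vertical depth h = y·sinθ with sinθ = 0.946085.
The centroid lies 1.1/2 = 0.55 m below the top edge, so y_c = 6.8 + 0.55 = 7.35 m and h_c = 7.35 × 0.946085 = 6.95372 m.
A = 5.03 × 1.1 = 5.533 m².
Resultant F = γ·h_c·A = 13.02768 × 6.95372 × 5.533 = 501.239 kN.
I_c = b·h³/12 = 5.03 × 1.1³/12 = 0.557911 m⁴.
Centre of pressure: y_p = y_c + I_c/(y_c·A) = 7.35 + 0.557911/(7.35 × 5.533) = 7.35 + 0.0137188 = 7.36372 m along the plane.
Vertically, h_p = y_p·sinθ = 7.36372 × 0.946085 = 6.96671 m.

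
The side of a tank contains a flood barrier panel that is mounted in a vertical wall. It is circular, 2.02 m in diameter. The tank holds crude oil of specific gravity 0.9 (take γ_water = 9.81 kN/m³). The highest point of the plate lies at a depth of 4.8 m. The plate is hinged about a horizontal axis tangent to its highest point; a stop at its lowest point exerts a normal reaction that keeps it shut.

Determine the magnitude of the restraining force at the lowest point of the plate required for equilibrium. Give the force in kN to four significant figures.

P ≈ 85.77 kN

γ = 0.9 × 9.81 = 8.829 kN/m³.
The centroid is at the centre, 1.01 m below the top of the plate, so the centroid depth is h_c = 4.8 + 1.01 = 5.81 m.
A = π(1.01)² = 3.20474 m².
Resultant F = γ·h_c·A = 8.829 × 5.81 × 3.20474 = 164.392 kN.
I_c = πr⁴/4 = π × 1.01⁴/4 = 0.817288 m⁴.
Centre of pressure: y_p = y_c + I_c/(y_c·A) = 5.81 + 0.817288/(5.81 × 3.20474) = 5.81 + 0.0438941 = 5.85389 m along the plane.
The resultant acts 1.01 + 0.0438941 = 1.05389 m (along the plate) below the hinge at the top edge, so the moment about the hinge is M = F × 1.05389 = 164.392 × 1.05389 = 173.251 kN·m.
A normal force at the bottom, 2.02 m from the hinge, must supply this moment: P = 173.251/2.02 = 85.7678 kN.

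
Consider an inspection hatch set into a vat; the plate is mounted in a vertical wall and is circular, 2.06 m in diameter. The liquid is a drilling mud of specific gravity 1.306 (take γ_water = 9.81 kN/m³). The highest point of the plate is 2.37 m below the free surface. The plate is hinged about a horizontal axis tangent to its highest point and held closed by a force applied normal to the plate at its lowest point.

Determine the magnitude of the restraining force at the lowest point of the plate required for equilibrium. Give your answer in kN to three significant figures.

γ = 1.306 × 9.81 = 12.81186 kN/m³.
The centroid is at the centre, 1.03 m below the top of the plate, so the centroid depth is h_c = 2.37 + 1.03 = 3.4 m.
A = π(1.03)² = 3.33292 m².
Resultant F = γ·h_c·A = 12.81186 × 3.4 × 3.33292 = 145.183 kN.
I_c = πr⁴/4 = π × 1.03⁴/4 = 0.883973 m⁴.
Centre of pressure: y_p = y_c + I_c/(y_c·A) = 3.4 + 0.883973/(3.4 × 3.33292) = 3.4 + 0.0780073 = 3.47801 m along the plane.
The resultant acts 1.03 + 0.0780073 = 1.10801 m (along the plate) below the hinge at the top edge, so the moment about the hinge is M = F × 1.10801 = 145.183 × 1.10801 = 160.864 kN·m.
A normal force at the bottom, 2.06 m from the hinge, must supply this moment: P = 160.864/2.06 = 78.0893 kN.

P ≈ 78.1 kN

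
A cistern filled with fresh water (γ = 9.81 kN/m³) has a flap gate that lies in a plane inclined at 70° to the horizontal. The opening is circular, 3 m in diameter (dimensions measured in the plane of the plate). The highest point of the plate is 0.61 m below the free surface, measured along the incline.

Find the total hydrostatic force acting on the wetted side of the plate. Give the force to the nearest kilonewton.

γ = 9.81 kN/m³.
Let θ = 70° be the plate's angle to the horizontal; measure y along the incline from where the plane meets the free surface. Vertical depth h = y·sinθ with sinθ = 0.939693.
The centroid is at the centre, 1.5 m below the top of the plate, so y_c = 0.61 + 1.5 = 2.11 m and h_c = 2.11 × 0.939693 = 1.98275 m.
A = π(1.5)² = 7.06858 m².
Resultant F = γ·h_c·A = 9.81 × 1.98275 × 7.06858 = 137.489 kN.

F ≈ 137 kN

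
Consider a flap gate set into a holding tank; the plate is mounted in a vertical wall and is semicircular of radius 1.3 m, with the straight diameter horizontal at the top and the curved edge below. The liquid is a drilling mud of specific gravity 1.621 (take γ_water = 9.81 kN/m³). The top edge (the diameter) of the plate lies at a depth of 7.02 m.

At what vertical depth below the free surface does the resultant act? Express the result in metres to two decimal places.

γ = 1.621 × 9.81 = 15.90201 kN/m³.
The centroid of a semicircle lies 4r/(3π) = 0.551737 m from the diameter, here below the top edge, so the centroid depth is h_c = 7.02 + 0.551737 = 7.57174 m.
A = πr²/2 = π × 1.3²/2 = 2.65465 m².
Resultant F = γ·h_c·A = 15.90201 × 7.57174 × 2.65465 = 319.635 kN.
I_c = (π/8 − 8/(9π))·r⁴ = 0.109757 × 1.3⁴ = 0.313477 m⁴.
Centre of pressure: y_p = y_c + I_c/(y_c·A) = 7.57174 + 0.313477/(7.57174 × 2.65465) = 7.57174 + 0.0155956 = 7.58734 m along the plane.

h_p = 7.59 m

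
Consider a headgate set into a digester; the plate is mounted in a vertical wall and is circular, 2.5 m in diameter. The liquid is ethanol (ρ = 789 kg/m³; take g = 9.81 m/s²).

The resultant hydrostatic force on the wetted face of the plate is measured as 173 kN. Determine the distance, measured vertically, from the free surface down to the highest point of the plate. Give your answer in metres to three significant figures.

γ = ρg = 789 × 9.81 / 1000 = 7.74009 kN/m³.
A = π(1.25)² = 4.90874 m².
From F = γ·h_c·A, the centroid depth is h_c = 173/(7.74009 × 4.90874) = 4.55334 m.
The centroid is at the centre, 1.25 m below the top of the plate, so the highest point sits at h_top = 4.55334 − 1.25 = 3.30334 m below the surface.

d_top ≈ 3.30 m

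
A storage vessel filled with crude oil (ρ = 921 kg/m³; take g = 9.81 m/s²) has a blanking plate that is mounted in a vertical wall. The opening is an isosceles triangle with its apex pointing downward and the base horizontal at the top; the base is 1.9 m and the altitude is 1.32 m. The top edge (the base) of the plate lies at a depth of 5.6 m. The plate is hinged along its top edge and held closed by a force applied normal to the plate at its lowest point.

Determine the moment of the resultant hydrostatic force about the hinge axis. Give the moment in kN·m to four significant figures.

γ = ρg = 921 × 9.81 / 1000 = 9.03501 kN/m³.
With the apex down, the centroid sits h/3 = 1.32/3 = 0.44 m below the base (the top edge), so the centroid depth is h_c = 5.6 + 0.44 = 6.04 m.
A = ½ × 1.9 × 1.32 = 1.254 m².
Resultant F = γ·h_c·A = 9.03501 × 6.04 × 1.254 = 68.4326 kN.
I_c = b·h³/36 = 1.9 × 1.32³/36 = 0.121387 m⁴.
Centre of pressure: y_p = y_c + I_c/(y_c·A) = 6.04 + 0.121387/(6.04 × 1.254) = 6.04 + 0.0160265 = 6.05603 m along the plane.
The resultant acts 0.44 + 0.0160265 = 0.456027 m (along the plate) below the hinge at the top edge, so the moment about the hinge is M = F × 0.456027 = 68.4326 × 0.456027 = 31.2071 kN·m.

M ≈ 31.21 kN·m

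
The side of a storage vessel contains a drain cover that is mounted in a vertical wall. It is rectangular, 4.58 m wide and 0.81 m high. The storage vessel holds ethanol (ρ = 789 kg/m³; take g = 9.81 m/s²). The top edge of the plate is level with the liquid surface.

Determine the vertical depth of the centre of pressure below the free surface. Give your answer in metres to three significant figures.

γ = ρg = 789 × 9.81 / 1000 = 7.74009 kN/m³.
The centroid lies 0.81/2 = 0.405 m below the top edge, so the centroid depth is h_c = 0.405 m.
A = 4.58 × 0.81 = 3.7098 m².
Resultant F = γ·h_c·A = 7.74009 × 0.405 × 3.7098 = 11.6292 kN.
I_c = b·h³/12 = 4.58 × 0.81³/12 = 0.202833 m⁴.
Centre of pressure: y_p = y_c + I_c/(y_c·A) = 0.405 + 0.202833/(0.405 × 3.7098) = 0.405 + 0.135 = 0.54 m along the plane.

h_p = 0.540 m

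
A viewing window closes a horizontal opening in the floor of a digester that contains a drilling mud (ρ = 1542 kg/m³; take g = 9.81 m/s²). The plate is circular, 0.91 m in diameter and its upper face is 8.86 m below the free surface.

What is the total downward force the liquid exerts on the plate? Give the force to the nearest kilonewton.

F ≈ 87 kN

γ = ρg = 1542 × 9.81 / 1000 = 15.12702 kN/m³.
The plate is horizontal, so pressure is uniform at p = γ·h = 15.12702 × 8.86 = 134.025 kN/m².
A = π(0.455)² = 0.650388 m².
F = p·A = 134.025 × 0.650388 = 87.1683 kN.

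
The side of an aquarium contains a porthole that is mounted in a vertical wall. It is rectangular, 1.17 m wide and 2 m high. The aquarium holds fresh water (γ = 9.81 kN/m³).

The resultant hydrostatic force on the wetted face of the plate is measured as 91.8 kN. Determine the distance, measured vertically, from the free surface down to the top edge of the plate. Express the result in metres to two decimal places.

γ = 9.81 kN/m³.
A = 1.17 × 2 = 2.34 m².
From F = γ·h_c·A, the centroid depth is h_c = 91.8/(9.81 × 2.34) = 3.99906 m.
The centroid lies 2/2 = 1 m below the top edge, so the top edge sits at h_top = 3.99906 − 1 = 2.99906 m below the surface.

d_top ≈ 3.00 m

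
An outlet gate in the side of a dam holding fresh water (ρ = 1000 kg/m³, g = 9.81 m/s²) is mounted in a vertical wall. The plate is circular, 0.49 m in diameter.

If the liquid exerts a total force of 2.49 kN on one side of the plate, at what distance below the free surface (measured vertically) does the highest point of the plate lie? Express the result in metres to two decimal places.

γ = ρg = 1000 × 9.81 = 9810 N/m³ = 9.81 kN/m³.
A = π(0.245)² = 0.188574 m².
From F = γ·h_c·A, the centroid depth is h_c = 2.49/(9.81 × 0.188574) = 1.34601 m.
The centroid is at the centre, 0.245 m below the top of the plate, so the highest point sits at h_top = 1.34601 − 0.245 = 1.10101 m below the surface.

d_top ≈ 1.10 m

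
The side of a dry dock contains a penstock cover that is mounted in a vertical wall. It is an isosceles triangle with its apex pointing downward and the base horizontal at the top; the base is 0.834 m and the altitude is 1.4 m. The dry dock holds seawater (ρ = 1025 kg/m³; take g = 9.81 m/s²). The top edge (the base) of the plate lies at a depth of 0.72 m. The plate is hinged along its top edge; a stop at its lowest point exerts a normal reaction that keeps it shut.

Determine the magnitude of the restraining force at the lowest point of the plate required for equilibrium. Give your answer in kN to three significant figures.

γ = ρg = 1025 × 9.81 / 1000 = 10.05525 kN/m³.
With the apex down, the centroid sits h/3 = 1.4/3 = 0.466667 m below the base (the top edge), so the centroid depth is h_c = 0.72 + 0.466667 = 1.18667 m.
A = ½ × 0.834 × 1.4 = 0.5838 m².
Resultant F = γ·h_c·A = 10.05525 × 1.18667 × 0.5838 = 6.96606 kN.
I_c = b·h³/36 = 0.834 × 1.4³/36 = 0.0635693 m⁴.
Centre of pressure: y_p = y_c + I_c/(y_c·A) = 1.18667 + 0.0635693/(1.18667 × 0.5838) = 1.18667 + 0.09176 = 1.27843 m along the plane.
The resultant acts 0.466667 + 0.09176 = 0.558427 m (along the plate) below the hinge at the top edge, so the moment about the hinge is M = F × 0.558427 = 6.96606 × 0.558427 = 3.89004 kN·m.
A normal force at the bottom, 1.4 m from the hinge, must supply this moment: P = 3.89004/1.4 = 2.7786 kN.

P ≈ 2.78 kN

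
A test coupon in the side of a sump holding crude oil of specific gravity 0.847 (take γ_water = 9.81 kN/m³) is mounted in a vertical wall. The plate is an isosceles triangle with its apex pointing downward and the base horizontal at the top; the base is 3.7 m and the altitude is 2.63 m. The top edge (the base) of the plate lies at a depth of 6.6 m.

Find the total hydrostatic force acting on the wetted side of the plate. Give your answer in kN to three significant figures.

F ≈ 302 kN

γ = 0.847 × 9.81 = 8.30907 kN/m³.
With the apex down, the centroid sits h/3 = 2.63/3 = 0.876667 m below the base (the top edge), so the centroid depth is h_c = 6.6 + 0.876667 = 7.47667 m.
A = ½ × 3.7 × 2.63 = 4.8655 m².
Resultant F = γ·h_c·A = 8.30907 × 7.47667 × 4.8655 = 302.265 kN.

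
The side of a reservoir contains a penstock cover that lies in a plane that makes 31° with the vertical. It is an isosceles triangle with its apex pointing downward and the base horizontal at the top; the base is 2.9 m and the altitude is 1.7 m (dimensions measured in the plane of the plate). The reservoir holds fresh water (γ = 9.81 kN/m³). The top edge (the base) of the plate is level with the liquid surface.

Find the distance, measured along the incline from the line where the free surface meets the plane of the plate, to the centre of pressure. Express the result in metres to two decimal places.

y_p = 0.85 m

γ = 9.81 kN/m³.
The plate makes 31° with the vertical, i.e. θ = 90° − 31° = 59° to the horizontal. Measuring y along the incline from the free-surface line, vertical depth h = y·sinθ with sinθ = 0.857167.
With the apex down, the centroid sits h/3 = 1.7/3 = 0.566667 m below the base (the top edge), so y_c = 0.566667 m and h_c = 0.566667 × 0.857167 = 0.485728 m.
A = ½ × 2.9 × 1.7 = 2.465 m².
Resultant F = γ·h_c·A = 9.81 × 0.485728 × 2.465 = 11.7457 kN.
I_c = b·h³/36 = 2.9 × 1.7³/36 = 0.395769 m⁴.
Centre of pressure: y_p = y_c + I_c/(y_c·A) = 0.566667 + 0.395769/(0.566667 × 2.465) = 0.566667 + 0.283333 = 0.85 m along the plane.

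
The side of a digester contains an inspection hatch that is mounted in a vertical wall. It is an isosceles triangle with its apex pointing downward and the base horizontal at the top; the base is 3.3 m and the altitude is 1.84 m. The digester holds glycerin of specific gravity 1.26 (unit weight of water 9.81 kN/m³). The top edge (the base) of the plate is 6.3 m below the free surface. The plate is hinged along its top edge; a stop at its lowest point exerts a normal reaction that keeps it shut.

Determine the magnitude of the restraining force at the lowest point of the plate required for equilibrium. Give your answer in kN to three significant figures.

P ≈ 90.3 kN

γ = 1.26 × 9.81 = 12.3606 kN/m³.
With the apex down, the centroid sits h/3 = 1.84/3 = 0.613333 m below the base (the top edge), so the centroid depth is h_c = 6.3 + 0.613333 = 6.91333 m.
A = ½ × 3.3 × 1.84 = 3.036 m².
Resultant F = γ·h_c·A = 12.3606 × 6.91333 × 3.036 = 259.435 kN.
I_c = b·h³/36 = 3.3 × 1.84³/36 = 0.571038 m⁴.
Centre of pressure: y_p = y_c + I_c/(y_c·A) = 6.91333 + 0.571038/(6.91333 × 3.036) = 6.91333 + 0.0272067 = 6.94054 m along the plane.
The resultant acts 0.613333 + 0.0272067 = 0.64054 m (along the plate) below the hinge at the top edge, so the moment about the hinge is M = F × 0.64054 = 259.435 × 0.64054 = 166.178 kN·m.
A normal force at the bottom, 1.84 m from the hinge, must supply this moment: P = 166.178/1.84 = 90.3141 kN.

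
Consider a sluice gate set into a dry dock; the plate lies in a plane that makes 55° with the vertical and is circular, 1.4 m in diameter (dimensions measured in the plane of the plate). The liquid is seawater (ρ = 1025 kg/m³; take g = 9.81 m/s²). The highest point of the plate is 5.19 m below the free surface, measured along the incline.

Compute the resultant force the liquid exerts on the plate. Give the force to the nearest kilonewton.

γ = ρg = 1025 × 9.81 / 1000 = 10.05525 kN/m³.
The plate makes 55° with the vertical, i.e. θ = 90° − 55° = 35° to the horizontal. Measuring y along the incline from the free-surface line, vertical depth h = y·sinθ with sinθ = 0.573576.
The centroid is at the centre, 0.7 m below the top of the plate, so y_c = 5.19 + 0.7 = 5.89 m and h_c = 5.89 × 0.573576 = 3.37836 m.
A = π(0.7)² = 1.53938 m².
Resultant F = γ·h_c·A = 10.05525 × 3.37836 × 1.53938 = 52.2931 kN.

F ≈ 52 kN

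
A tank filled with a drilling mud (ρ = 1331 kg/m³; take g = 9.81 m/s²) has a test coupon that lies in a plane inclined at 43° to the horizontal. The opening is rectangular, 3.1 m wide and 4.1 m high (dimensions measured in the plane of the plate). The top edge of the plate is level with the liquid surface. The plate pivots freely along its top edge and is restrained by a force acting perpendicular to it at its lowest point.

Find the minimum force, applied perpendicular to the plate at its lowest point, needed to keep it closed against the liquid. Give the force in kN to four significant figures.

γ = ρg = 1331 × 9.81 / 1000 = 13.05711 kN/m³.
Let θ = 43° be the plate's angle to the horizontal; measure y along the incline from where the plane meets the free surface. Vertical depth h = y·sinθ with sinθ = 0.681998.
The centroid lies 4.1/2 = 2.05 m below the top edge, so y_c = 2.05 m and h_c = 2.05 × 0.681998 = 1.3981 m.
A = 3.1 × 4.1 = 12.71 m².
Resultant F = γ·h_c·A = 13.05711 × 1.3981 × 12.71 = 232.023 kN.
I_c = b·h³/12 = 3.1 × 4.1³/12 = 17.8046 m⁴.
Centre of pressure: y_p = y_c + I_c/(y_c·A) = 2.05 + 17.8046/(2.05 × 12.71) = 2.05 + 0.683334 = 2.73333 m along the plane.
The resultant acts 2.05 + 0.683334 = 2.73333 m (along the plate) below the hinge at the top edge, so the moment about the hinge is M = F × 2.73333 = 232.023 × 2.73333 = 634.195 kN·m.
A normal force at the bottom, 4.1 m from the hinge, must supply this moment: P = 634.195/4.1 = 154.682 kN.

P ≈ 154.7 kN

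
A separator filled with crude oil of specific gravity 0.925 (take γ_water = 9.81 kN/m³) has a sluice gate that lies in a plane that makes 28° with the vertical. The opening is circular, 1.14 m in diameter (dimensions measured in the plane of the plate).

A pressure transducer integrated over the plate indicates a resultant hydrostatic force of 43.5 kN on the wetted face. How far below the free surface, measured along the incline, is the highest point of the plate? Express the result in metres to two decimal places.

γ = 0.925 × 9.81 = 9.07425 kN/m³.
A = π(0.57)² = 1.0207 m².
From F = γ·h_c·A, the centroid depth is h_c = 43.5/(9.07425 × 1.0207) = 4.69657 m.
The plate makes 28° with the vertical, i.e. θ = 90° − 28° = 62° to the horizontal. Measuring y along the incline from the free-surface line, vertical depth h = y·sinθ with sinθ = 0.882948.
Along the incline, y_c = h_c/sinθ = 4.69657/0.882948 = 5.31919 m.
The centroid is at the centre, 0.57 m below the top of the plate, so the highest point sits at y_top = 5.31919 − 0.57 = 4.74919 m along the incline.

y_top ≈ 4.75 m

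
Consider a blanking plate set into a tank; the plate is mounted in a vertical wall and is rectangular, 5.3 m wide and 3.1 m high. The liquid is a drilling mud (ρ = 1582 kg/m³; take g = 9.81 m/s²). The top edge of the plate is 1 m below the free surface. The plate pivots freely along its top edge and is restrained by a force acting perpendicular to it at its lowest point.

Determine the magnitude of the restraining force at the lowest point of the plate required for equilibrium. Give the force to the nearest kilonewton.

P ≈ 391 kN

γ = ρg = 1582 × 9.81 / 1000 = 15.51942 kN/m³.
The centroid lies 3.1/2 = 1.55 m below the top edge, so the centroid depth is h_c = 1 + 1.55 = 2.55 m.
A = 5.3 × 3.1 = 16.43 m².
Resultant F = γ·h_c·A = 15.51942 × 2.55 × 16.43 = 650.209 kN.
I_c = b·h³/12 = 5.3 × 3.1³/12 = 13.1577 m⁴.
Centre of pressure: y_p = y_c + I_c/(y_c·A) = 2.55 + 13.1577/(2.55 × 16.43) = 2.55 + 0.314052 = 2.86405 m along the plane.
The resultant acts 1.55 + 0.314052 = 1.86405 m (along the plate) below the hinge at the top edge, so the moment about the hinge is M = F × 1.86405 = 650.209 × 1.86405 = 1212.02 kN·m.
A normal force at the bottom, 3.1 m from the hinge, must supply this moment: P = 1212.02/3.1 = 390.974 kN.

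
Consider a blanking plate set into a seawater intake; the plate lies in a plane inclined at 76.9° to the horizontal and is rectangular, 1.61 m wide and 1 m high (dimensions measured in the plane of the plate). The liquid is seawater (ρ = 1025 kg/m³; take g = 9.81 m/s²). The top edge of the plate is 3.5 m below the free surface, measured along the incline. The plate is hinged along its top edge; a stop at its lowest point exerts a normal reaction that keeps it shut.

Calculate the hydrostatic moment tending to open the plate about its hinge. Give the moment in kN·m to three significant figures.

M ≈ 32.8 kN·m

γ = ρg = 1025 × 9.81 / 1000 = 10.05525 kN/m³.
Let θ = 76.9° be the plate's angle to the horizontal; measure y along the incline from where the plane meets the free surface. Vertical depth h = y·sinθ with sinθ = 0.973976.
The centroid lies 1/2 = 0.5 m below the top edge, so y_c = 3.5 + 0.5 = 4 m and h_c = 4 × 0.973976 = 3.8959 m.
A = 1.61 × 1 = 1.61 m².
Resultant F = γ·h_c·A = 10.05525 × 3.8959 × 1.61 = 63.0705 kN.
I_c = b·h³/12 = 1.61 × 1³/12 = 0.134167 m⁴.
Centre of pressure: y_p = y_c + I_c/(y_c·A) = 4 + 0.134167/(4 × 1.61) = 4 + 0.0208334 = 4.02083 m along the plane.
The resultant acts 0.5 + 0.0208334 = 0.520833 m (along the plate) below the hinge at the top edge, so the moment about the hinge is M = F × 0.520833 = 63.0705 × 0.520833 = 32.8492 kN·m.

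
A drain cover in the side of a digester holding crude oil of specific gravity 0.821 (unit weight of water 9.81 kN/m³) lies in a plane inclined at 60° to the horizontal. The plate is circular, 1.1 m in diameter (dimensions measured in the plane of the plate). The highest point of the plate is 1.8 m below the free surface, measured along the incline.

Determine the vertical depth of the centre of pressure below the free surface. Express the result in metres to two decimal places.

h_p = 2.06 m

γ = 0.821 × 9.81 = 8.05401 kN/m³.
Let θ = 60° be the plate's angle to the horizontal; measure y along the incline from where the plane meets the free surface. Vertical depth h = y·sinθ with sinθ = 0.866025.
The centroid is at the centre, 0.55 m below the top of the plate, so y_c = 1.8 + 0.55 = 2.35 m and h_c = 2.35 × 0.866025 = 2.03516 m.
A = π(0.55)² = 0.950332 m².
Resultant F = γ·h_c·A = 8.05401 × 2.03516 × 0.950332 = 15.5771 kN.
I_c = πr⁴/4 = π × 0.55⁴/4 = 0.0718688 m⁴.
Centre of pressure: y_p = y_c + I_c/(y_c·A) = 2.35 + 0.0718688/(2.35 × 0.950332) = 2.35 + 0.0321808 = 2.38218 m along the plane.
Vertically, h_p = y_p·sinθ = 2.38218 × 0.866025 = 2.06303 m.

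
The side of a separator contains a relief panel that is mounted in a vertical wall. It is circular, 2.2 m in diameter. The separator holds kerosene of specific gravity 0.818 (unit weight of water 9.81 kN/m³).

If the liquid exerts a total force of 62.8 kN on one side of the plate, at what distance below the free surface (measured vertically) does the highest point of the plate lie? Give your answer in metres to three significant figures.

d_top ≈ 0.959 m

γ = 0.818 × 9.81 = 8.02458 kN/m³.
A = π(1.1)² = 3.80133 m².
From F = γ·h_c·A, the centroid depth is h_c = 62.8/(8.02458 × 3.80133) = 2.05874 m.
The centroid is at the centre, 1.1 m below the top of the plate, so the highest point sits at h_top = 2.05874 − 1.1 = 0.95874 m below the surface.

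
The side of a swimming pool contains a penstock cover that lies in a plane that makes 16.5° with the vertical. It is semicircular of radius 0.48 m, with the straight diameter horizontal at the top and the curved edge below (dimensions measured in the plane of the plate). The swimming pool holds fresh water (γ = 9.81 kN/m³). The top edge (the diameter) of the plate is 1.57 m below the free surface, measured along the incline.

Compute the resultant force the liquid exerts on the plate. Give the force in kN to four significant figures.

F ≈ 6.038 kN

γ = 9.81 kN/m³.
The plate makes 16.5° with the vertical, i.e. θ = 90° − 16.5° = 73.5° to the horizontal. Measuring y along the incline from the free-surface line, vertical depth h = y·sinθ with sinθ = 0.958820.
The centroid of a semicircle lies 4r/(3π) = 0.203718 m from the diameter, here below the top edge, so y_c = 1.57 + 0.203718 = 1.77372 m and h_c = 1.77372 × 0.958820 = 1.70068 m.
A = πr²/2 = π × 0.48²/2 = 0.361911 m².
Resultant F = γ·h_c·A = 9.81 × 1.70068 × 0.361911 = 6.038 kN.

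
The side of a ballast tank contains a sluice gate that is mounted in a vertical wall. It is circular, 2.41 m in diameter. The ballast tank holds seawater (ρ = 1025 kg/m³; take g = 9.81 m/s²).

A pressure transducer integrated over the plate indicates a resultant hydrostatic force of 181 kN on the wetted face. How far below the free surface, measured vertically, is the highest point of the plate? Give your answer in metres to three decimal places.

d_top ≈ 2.741 m

γ = ρg = 1025 × 9.81 / 1000 = 10.05525 kN/m³.
A = π(1.205)² = 4.56167 m².
From F = γ·h_c·A, the centroid depth is h_c = 181/(10.05525 × 4.56167) = 3.94604 m.
The centroid is at the centre, 1.205 m below the top of the plate, so the highest point sits at h_top = 3.94604 − 1.205 = 2.74104 m below the surface.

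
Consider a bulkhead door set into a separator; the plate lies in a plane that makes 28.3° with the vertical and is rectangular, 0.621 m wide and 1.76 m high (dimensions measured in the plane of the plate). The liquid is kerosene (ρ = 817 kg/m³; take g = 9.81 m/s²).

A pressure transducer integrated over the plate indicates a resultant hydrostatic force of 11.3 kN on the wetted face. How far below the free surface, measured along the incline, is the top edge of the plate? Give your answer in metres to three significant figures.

γ = ρg = 817 × 9.81 / 1000 = 8.01477 kN/m³.
A = 0.621 × 1.76 = 1.09296 m².
From F = γ·h_c·A, the centroid depth is h_c = 11.3/(8.01477 × 1.09296) = 1.28998 m.
The plate makes 28.3° with the vertical, i.e. θ = 90° − 28.3° = 61.7° to the horizontal. Measuring y along the incline from the free-surface line, vertical depth h = y·sinθ with sinθ = 0.880477.
Along the incline, y_c = h_c/sinθ = 1.28998/0.880477 = 1.46509 m.
The centroid lies 1.76/2 = 0.88 m below the top edge, so the top edge sits at y_top = 1.46509 − 0.88 = 0.58509 m along the incline.

y_top ≈ 0.585 m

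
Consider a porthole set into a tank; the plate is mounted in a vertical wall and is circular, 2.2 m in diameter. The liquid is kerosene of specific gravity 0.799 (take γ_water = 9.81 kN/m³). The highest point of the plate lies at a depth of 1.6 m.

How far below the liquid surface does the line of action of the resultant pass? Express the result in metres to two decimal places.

h_p = 2.81 m

γ = 0.799 × 9.81 = 7.83819 kN/m³.
The centroid is at the centre, 1.1 m below the top of the plate, so the centroid depth is h_c = 1.6 + 1.1 = 2.7 m.
A = π(1.1)² = 3.80133 m².
Resultant F = γ·h_c·A = 7.83819 × 2.7 × 3.80133 = 80.448 kN.
I_c = πr⁴/4 = π × 1.1⁴/4 = 1.1499 m⁴.
Centre of pressure: y_p = y_c + I_c/(y_c·A) = 2.7 + 1.1499/(2.7 × 3.80133) = 2.7 + 0.112037 = 2.81204 m along the plane.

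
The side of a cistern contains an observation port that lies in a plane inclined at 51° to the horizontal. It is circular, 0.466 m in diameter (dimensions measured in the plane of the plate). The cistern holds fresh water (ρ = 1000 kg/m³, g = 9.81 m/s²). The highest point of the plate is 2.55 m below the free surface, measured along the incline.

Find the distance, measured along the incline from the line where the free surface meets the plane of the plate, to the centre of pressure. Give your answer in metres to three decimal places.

γ = ρg = 1000 × 9.81 = 9810 N/m³ = 9.81 kN/m³.
Let θ = 51° be the plate's angle to the horizontal; measure y along the incline from where the plane meets the free surface. Vertical depth h = y·sinθ with sinθ = 0.777146.
The centroid is at the centre, 0.233 m below the top of the plate, so y_c = 2.55 + 0.233 = 2.783 m and h_c = 2.783 × 0.777146 = 2.1628 m.
A = π(0.233)² = 0.170554 m².
Resultant F = γ·h_c·A = 9.81 × 2.1628 × 0.170554 = 3.61866 kN.
I_c = πr⁴/4 = π × 0.233⁴/4 = 0.0023148 m⁴.
Centre of pressure: y_p = y_c + I_c/(y_c·A) = 2.783 + 0.0023148/(2.783 × 0.170554) = 2.783 + 0.00487684 = 2.78788 m along the plane.

y_p = 2.788 m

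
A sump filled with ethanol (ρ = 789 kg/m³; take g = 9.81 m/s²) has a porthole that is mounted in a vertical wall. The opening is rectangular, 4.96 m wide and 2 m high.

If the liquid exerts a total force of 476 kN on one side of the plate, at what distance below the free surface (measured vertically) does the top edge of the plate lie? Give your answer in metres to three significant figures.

d_top ≈ 5.20 m

γ = ρg = 789 × 9.81 / 1000 = 7.74009 kN/m³.
A = 4.96 × 2 = 9.92 m².
From F = γ·h_c·A, the centroid depth is h_c = 476/(7.74009 × 9.92) = 6.19939 m.
The centroid lies 2/2 = 1 m below the top edge, so the top edge sits at h_top = 6.19939 − 1 = 5.19939 m below the surface.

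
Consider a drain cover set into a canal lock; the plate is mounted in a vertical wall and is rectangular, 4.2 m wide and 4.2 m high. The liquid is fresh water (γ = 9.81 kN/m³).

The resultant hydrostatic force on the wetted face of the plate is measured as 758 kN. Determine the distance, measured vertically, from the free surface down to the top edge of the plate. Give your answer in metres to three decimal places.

d_top ≈ 2.280 m

γ = 9.81 kN/m³.
A = 4.2 × 4.2 = 17.64 m².
From F = γ·h_c·A, the centroid depth is h_c = 758/(9.81 × 17.64) = 4.38028 m.
The centroid lies 4.2/2 = 2.1 m below the top edge, so the top edge sits at h_top = 4.38028 − 2.1 = 2.28028 m below the surface.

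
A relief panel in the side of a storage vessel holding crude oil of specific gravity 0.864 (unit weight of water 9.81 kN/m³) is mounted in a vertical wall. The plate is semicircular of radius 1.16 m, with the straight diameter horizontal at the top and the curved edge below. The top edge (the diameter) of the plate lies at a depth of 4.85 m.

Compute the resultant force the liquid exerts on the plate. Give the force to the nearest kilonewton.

γ = 0.864 × 9.81 = 8.47584 kN/m³.
The centroid of a semicircle lies 4r/(3π) = 0.492319 m from the diameter, here below the top edge, so the centroid depth is h_c = 4.85 + 0.492319 = 5.34232 m.
A = πr²/2 = π × 1.16²/2 = 2.11366 m².
Resultant F = γ·h_c·A = 8.47584 × 5.34232 × 2.11366 = 95.7079 kN.

F ≈ 96 kN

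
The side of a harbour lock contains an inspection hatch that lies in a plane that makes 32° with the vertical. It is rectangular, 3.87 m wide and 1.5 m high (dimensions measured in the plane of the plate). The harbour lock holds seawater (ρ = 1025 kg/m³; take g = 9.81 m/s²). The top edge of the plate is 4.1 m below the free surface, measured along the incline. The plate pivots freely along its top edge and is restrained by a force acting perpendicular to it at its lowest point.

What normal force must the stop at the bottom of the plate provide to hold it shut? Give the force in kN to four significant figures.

P ≈ 126.2 kN

γ = ρg = 1025 × 9.81 / 1000 = 10.05525 kN/m³.
The plate makes 32° with the vertical, i.e. θ = 90° − 32° = 58° to the horizontal. Measuring y along the incline from the free-surface line, vertical depth h = y·sinθ with sinθ = 0.848048.
The centroid lies 1.5/2 = 0.75 m below the top edge, so y_c = 4.1 + 0.75 = 4.85 m and h_c = 4.85 × 0.848048 = 4.11303 m.
A = 3.87 × 1.5 = 5.805 m².
Resultant F = γ·h_c·A = 10.05525 × 4.11303 × 5.805 = 240.081 kN.
I_c = b·h³/12 = 3.87 × 1.5³/12 = 1.08844 m⁴.
Centre of pressure: y_p = y_c + I_c/(y_c·A) = 4.85 + 1.08844/(4.85 × 5.805) = 4.85 + 0.0386599 = 4.88866 m along the plane.
The resultant acts 0.75 + 0.0386599 = 0.78866 m (along the plate) below the hinge at the top edge, so the moment about the hinge is M = F × 0.78866 = 240.081 × 0.78866 = 189.342 kN·m.
A normal force at the bottom, 1.5 m from the hinge, must supply this moment: P = 189.342/1.5 = 126.228 kN.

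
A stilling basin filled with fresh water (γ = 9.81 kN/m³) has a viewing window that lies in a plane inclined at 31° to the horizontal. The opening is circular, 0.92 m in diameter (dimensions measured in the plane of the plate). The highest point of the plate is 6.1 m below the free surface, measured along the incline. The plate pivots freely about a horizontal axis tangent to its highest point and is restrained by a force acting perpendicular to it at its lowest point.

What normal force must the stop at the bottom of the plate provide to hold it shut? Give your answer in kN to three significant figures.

P ≈ 11.2 kN

γ = 9.81 kN/m³.
Let θ = 31° be the plate's angle to the horizontal; measure y along the incline from where the plane meets the free surface. Vertical depth h = y·sinθ with sinθ = 0.515038.
The centroid is at the centre, 0.46 m below the top of the plate, so y_c = 6.1 + 0.46 = 6.56 m and h_c = 6.56 × 0.515038 = 3.37865 m.
A = π(0.46)² = 0.664761 m².
Resultant F = γ·h_c·A = 9.81 × 3.37865 × 0.664761 = 22.0332 kN.
I_c = πr⁴/4 = π × 0.46⁴/4 = 0.0351659 m⁴.
Centre of pressure: y_p = y_c + I_c/(y_c·A) = 6.56 + 0.0351659/(6.56 × 0.664761) = 6.56 + 0.00806403 = 6.56806 m along the plane.
The resultant acts 0.46 + 0.00806403 = 0.468064 m (along the plate) below the hinge at the top edge, so the moment about the hinge is M = F × 0.468064 = 22.0332 × 0.468064 = 10.3129 kN·m.
A normal force at the bottom, 0.92 m from the hinge, must supply this moment: P = 10.3129/0.92 = 11.2097 kN.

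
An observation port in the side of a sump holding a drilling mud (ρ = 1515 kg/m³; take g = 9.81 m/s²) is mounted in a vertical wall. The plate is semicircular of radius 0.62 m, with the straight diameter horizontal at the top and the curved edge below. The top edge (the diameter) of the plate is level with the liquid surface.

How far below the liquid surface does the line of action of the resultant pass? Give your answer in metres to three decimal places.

h_p = 0.365 m

γ = ρg = 1515 × 9.81 / 1000 = 14.86215 kN/m³.
The centroid of a semicircle lies 4r/(3π) = 0.263136 m from the diameter, here below the top edge, so the centroid depth is h_c = 0.263136 m.
A = πr²/2 = π × 0.62²/2 = 0.603814 m².
Resultant F = γ·h_c·A = 14.86215 × 0.263136 × 0.603814 = 2.36138 kN.
I_c = (π/8 − 8/(9π))·r⁴ = 0.109757 × 0.62⁴ = 0.0162181 m⁴.
Centre of pressure: y_p = y_c + I_c/(y_c·A) = 0.263136 + 0.0162181/(0.263136 × 0.603814) = 0.263136 + 0.102074 = 0.36521 m along the plane.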